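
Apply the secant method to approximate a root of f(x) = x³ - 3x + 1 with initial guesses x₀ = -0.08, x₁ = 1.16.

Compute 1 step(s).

f(x) = x³ - 3x + 1
x₀ = -0.08, x₁ = 1.16

Secant formula: x_{n+1} = x_n - f(x_n)(x_n - x_{n-1})/(f(x_n) - f(x_{n-1}))

Iteration 1:
  f(-0.080000) = 1.239488
  f(1.160000) = -0.919104
  x_2 = 1.160000 - (-0.919104)×(1.160000 - (-0.080000))/(-0.919104 - 1.239488)
       = 0.632022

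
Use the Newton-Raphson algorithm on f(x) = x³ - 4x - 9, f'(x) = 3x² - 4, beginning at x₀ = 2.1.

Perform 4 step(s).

f(x) = x³ - 4x - 9
f'(x) = 3x² - 4
x₀ = 2.1

Newton-Raphson formula: x_{n+1} = x_n - f(x_n)/f'(x_n)

Iteration 1:
  f(2.100000) = -8.139000
  f'(2.100000) = 9.230000
  x_1 = 2.100000 - (-8.139000)/9.230000 = 2.981798
Iteration 2:
  f(2.981798) = 5.584341
  f'(2.981798) = 22.673367
  x_2 = 2.981798 - 5.584341/22.673367 = 2.735503
Iteration 3:
  f(2.735503) = 0.527699
  f'(2.735503) = 18.448935
  x_3 = 2.735503 - 0.527699/18.448935 = 2.706900
Iteration 4:
  f(2.706900) = 0.006691
  f'(2.706900) = 17.981924
  x_4 = 2.706900 - 0.006691/17.981924 = 2.706528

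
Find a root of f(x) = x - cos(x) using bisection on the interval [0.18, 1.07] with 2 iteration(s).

f(x) = x - cos(x)
Initial interval: [0.18, 1.07]

Iteration 1:
  c_1 = (0.180000 + 1.070000)/2 = 0.625000
  f(c_1) = f(0.625000) = -0.185963
  f(a) × f(c) ≥ 0, new interval: [0.625000, 1.070000]
Iteration 2:
  c_2 = (0.625000 + 1.070000)/2 = 0.847500
  f(c_2) = f(0.847500) = 0.185641
  f(a) × f(c) < 0, new interval: [0.625000, 0.847500]

After 2 iteration(s), the approximation is c_2 = 0.847500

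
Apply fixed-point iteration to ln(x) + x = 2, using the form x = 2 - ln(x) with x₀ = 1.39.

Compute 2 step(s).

Equation: ln(x) + x = 2
Fixed-point form: x = 2 - ln(x)
x₀ = 1.39

x_1 = g(1.390000) = 1.670696
x_2 = g(1.670696) = 1.486760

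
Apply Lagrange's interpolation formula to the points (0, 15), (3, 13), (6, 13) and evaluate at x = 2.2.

Lagrange interpolation formula:
P(x) = Σ yᵢ × Lᵢ(x)
where Lᵢ(x) = Π_{j≠i} (x - xⱼ)/(xᵢ - xⱼ)

L_0(2.2) = (2.2 - 3)/(0 - 3) × (2.2 - 6)/(0 - 6) = 0.168889
L_1(2.2) = (2.2 - 0)/(3 - 0) × (2.2 - 6)/(3 - 6) = 0.928889
L_2(2.2) = (2.2 - 0)/(6 - 0) × (2.2 - 3)/(6 - 3) = -0.097778

P(2.2) = 15×L_0(2.2) + 13×L_1(2.2) + 13×L_2(2.2)
P(2.2) = 13.337778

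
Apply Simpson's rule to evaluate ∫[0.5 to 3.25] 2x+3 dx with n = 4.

f(x) = 2x+3
a = 0.5, b = 3.25, n = 4
h = (b - a)/n = 0.687500

Simpson's rule: (h/3)[f(x₀) + 4f(x₁) + 2f(x₂) + ... + f(xₙ)]

x_0 = 0.5000, f(x_0) = 4.000000, coefficient = 1
x_1 = 1.1875, f(x_1) = 5.375000, coefficient = 4
x_2 = 1.8750, f(x_2) = 6.750000, coefficient = 2
x_3 = 2.5625, f(x_3) = 8.125000, coefficient = 4
x_4 = 3.2500, f(x_4) = 9.500000, coefficient = 1

I ≈ (0.687500/3) × 81.000000 = 18.562500
Exact value: 18.562500
Error: 0.000000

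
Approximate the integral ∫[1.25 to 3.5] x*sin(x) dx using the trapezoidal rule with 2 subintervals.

f(x) = x*sin(x)
a = 1.25, b = 3.5, n = 2
h = (b - a)/n = 1.125000

Trapezoidal rule: (h/2)[f(x₀) + 2f(x₁) + 2f(x₂) + ... + f(xₙ)]

x_0 = 1.2500, f(x_0) = 1.186231, coefficient = 1
x_1 = 2.3750, f(x_1) = 1.647502, coefficient = 2
x_2 = 3.5000, f(x_2) = -1.227741, coefficient = 1

I ≈ (1.125000/2) × 3.253493 = 1.830090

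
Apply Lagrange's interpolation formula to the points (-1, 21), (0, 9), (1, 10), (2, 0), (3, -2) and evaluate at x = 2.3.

Lagrange interpolation formula:
P(x) = Σ yᵢ × Lᵢ(x)
where Lᵢ(x) = Π_{j≠i} (x - xⱼ)/(xᵢ - xⱼ)

L_0(2.3) = (2.3 - 0)/(-1 - 0) × (2.3 - 1)/(-1 - 1) × (2.3 - 2)/(-1 - 2) × (2.3 - 3)/(-1 - 3) = -0.026162
L_1(2.3) = (2.3 - (-1))/(0 - (-1)) × (2.3 - 1)/(0 - 1) × (2.3 - 2)/(0 - 2) × (2.3 - 3)/(0 - 3) = 0.150150
L_2(2.3) = (2.3 - (-1))/(1 - (-1)) × (2.3 - 0)/(1 - 0) × (2.3 - 2)/(1 - 2) × (2.3 - 3)/(1 - 3) = -0.398475
L_3(2.3) = (2.3 - (-1))/(2 - (-1)) × (2.3 - 0)/(2 - 0) × (2.3 - 1)/(2 - 1) × (2.3 - 3)/(2 - 3) = 1.151150
L_4(2.3) = (2.3 - (-1))/(3 - (-1)) × (2.3 - 0)/(3 - 0) × (2.3 - 1)/(3 - 1) × (2.3 - 2)/(3 - 2) = 0.123337

P(2.3) = 21×L_0(2.3) + 9×L_1(2.3) + 10×L_2(2.3) + 0×L_3(2.3) + (-2)×L_4(2.3)
P(2.3) = -3.429487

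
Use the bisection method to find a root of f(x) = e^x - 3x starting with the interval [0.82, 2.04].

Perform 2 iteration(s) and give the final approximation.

f(x) = e^x - 3x
Initial interval: [0.82, 2.04]

Iteration 1:
  c_1 = (0.820000 + 2.040000)/2 = 1.430000
  f(c_1) = f(1.430000) = -0.111301
  f(a) × f(c) ≥ 0, new interval: [1.430000, 2.040000]
Iteration 2:
  c_2 = (1.430000 + 2.040000)/2 = 1.735000
  f(c_2) = f(1.735000) = 0.463928
  f(a) × f(c) < 0, new interval: [1.430000, 1.735000]

After 2 iteration(s), the approximation is c_2 = 1.735000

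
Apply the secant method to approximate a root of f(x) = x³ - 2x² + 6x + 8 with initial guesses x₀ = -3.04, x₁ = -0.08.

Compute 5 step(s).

f(x) = x³ - 2x² + 6x + 8
x₀ = -3.04, x₁ = -0.08

Secant formula: x_{n+1} = x_n - f(x_n)(x_n - x_{n-1})/(f(x_n) - f(x_{n-1}))

Iteration 1:
  f(-3.040000) = -56.817664
  f(-0.080000) = 7.506688
  x_2 = -0.080000 - 7.506688×(-0.080000 - (-3.040000))/(7.506688 - (-56.817664))
       = -0.425434
Iteration 2:
  f(-0.080000) = 7.506688
  f(-0.425434) = 5.008410
  x_3 = -0.425434 - 5.008410×(-0.425434 - (-0.080000))/(5.008410 - 7.506688)
       = -1.117940
Iteration 3:
  f(-0.425434) = 5.008410
  f(-1.117940) = -2.604408
  x_4 = -1.117940 - (-2.604408)×(-1.117940 - (-0.425434))/(-2.604408 - 5.008410)
       = -0.881028
Iteration 4:
  f(-1.117940) = -2.604408
  f(-0.881028) = 0.477551
  x_5 = -0.881028 - 0.477551×(-0.881028 - (-1.117940))/(0.477551 - (-2.604408))
       = -0.917737
Iteration 5:
  f(-0.881028) = 0.477551
  f(-0.917737) = 0.036135
  x_6 = -0.917737 - 0.036135×(-0.917737 - (-0.881028))/(0.036135 - 0.477551)
       = -0.920742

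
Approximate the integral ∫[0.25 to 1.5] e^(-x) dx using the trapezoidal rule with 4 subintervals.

f(x) = e^(-x)
a = 0.25, b = 1.5, n = 4
h = (b - a)/n = 0.312500

Trapezoidal rule: (h/2)[f(x₀) + 2f(x₁) + 2f(x₂) + ... + f(xₙ)]

x_0 = 0.2500, f(x_0) = 0.778801, coefficient = 1
x_1 = 0.5625, f(x_1) = 0.569783, coefficient = 2
x_2 = 0.8750, f(x_2) = 0.416862, coefficient = 2
x_3 = 1.1875, f(x_3) = 0.304983, coefficient = 2
x_4 = 1.5000, f(x_4) = 0.223130, coefficient = 1

I ≈ (0.312500/2) × 3.585186 = 0.560185
Exact value: 0.555671
Error: 0.004515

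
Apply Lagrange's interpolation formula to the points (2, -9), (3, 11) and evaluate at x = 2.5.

Lagrange interpolation formula:
P(x) = Σ yᵢ × Lᵢ(x)
where Lᵢ(x) = Π_{j≠i} (x - xⱼ)/(xᵢ - xⱼ)

L_0(2.5) = (2.5 - 3)/(2 - 3) = 0.500000
L_1(2.5) = (2.5 - 2)/(3 - 2) = 0.500000

P(2.5) = (-9)×L_0(2.5) + 11×L_1(2.5)
P(2.5) = 1.000000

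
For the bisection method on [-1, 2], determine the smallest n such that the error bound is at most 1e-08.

We need (b-a)/2^n ≤ 1e-08
(2 - (-1))/2^n ≤ 1e-08
3/2^n ≤ 1e-08
2^n ≥ 300000000
n ≥ log₂(300000000) = 28.16
n ≥ 29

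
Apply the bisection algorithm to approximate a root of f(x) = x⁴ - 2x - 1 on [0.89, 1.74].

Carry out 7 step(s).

f(x) = x⁴ - 2x - 1
Initial interval: [0.89, 1.74]

Iteration 1:
  c_1 = (0.890000 + 1.740000)/2 = 1.315000
  f(c_1) = f(1.315000) = -0.639781
  f(a) × f(c) ≥ 0, new interval: [1.315000, 1.740000]
Iteration 2:
  c_2 = (1.315000 + 1.740000)/2 = 1.527500
  f(c_2) = f(1.527500) = 1.389085
  f(a) × f(c) < 0, new interval: [1.315000, 1.527500]
Iteration 3:
  c_3 = (1.315000 + 1.527500)/2 = 1.421250
  f(c_3) = f(1.421250) = 0.237704
  f(a) × f(c) < 0, new interval: [1.315000, 1.421250]
Iteration 4:
  c_4 = (1.315000 + 1.421250)/2 = 1.368125
  f(c_4) = f(1.368125) = -0.232742
  f(a) × f(c) ≥ 0, new interval: [1.368125, 1.421250]
Iteration 5:
  c_5 = (1.368125 + 1.421250)/2 = 1.394687
  f(c_5) = f(1.394687) = -0.005754
  f(a) × f(c) ≥ 0, new interval: [1.394687, 1.421250]
Iteration 6:
  c_6 = (1.394687 + 1.421250)/2 = 1.407969
  f(c_6) = f(1.407969) = 0.113877
  f(a) × f(c) < 0, new interval: [1.394687, 1.407969]
Iteration 7:
  c_7 = (1.394687 + 1.407969)/2 = 1.401328
  f(c_7) = f(1.401328) = 0.053542
  f(a) × f(c) < 0, new interval: [1.394687, 1.401328]

After 7 iteration(s), the approximation is c_7 = 1.401328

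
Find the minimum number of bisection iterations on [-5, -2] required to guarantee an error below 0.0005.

We need (b-a)/2^n ≤ 0.0005
(-2 - (-5))/2^n ≤ 0.0005
3/2^n ≤ 0.0005
2^n ≥ 6000
n ≥ log₂(6000) = 12.55
n ≥ 13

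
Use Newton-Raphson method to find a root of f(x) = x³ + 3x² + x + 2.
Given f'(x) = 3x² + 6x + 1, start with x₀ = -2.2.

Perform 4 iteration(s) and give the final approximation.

f(x) = x³ + 3x² + x + 2
f'(x) = 3x² + 6x + 1
x₀ = -2.2

Newton-Raphson formula: x_{n+1} = x_n - f(x_n)/f'(x_n)

Iteration 1:
  f(-2.200000) = 3.672000
  f'(-2.200000) = 2.320000
  x_1 = -2.200000 - 3.672000/2.320000 = -3.782759
Iteration 2:
  f(-3.782759) = -12.983457
  f'(-3.782759) = 21.231237
  x_2 = -3.782759 - (-12.983457)/21.231237 = -3.171232
Iteration 3:
  f(-3.171232) = -2.893268
  f'(-3.171232) = 12.142751
  x_3 = -3.171232 - (-2.893268)/12.142751 = -2.932961
Iteration 4:
  f(-2.932961) = -0.356276
  f'(-2.932961) = 9.209017
  x_4 = -2.932961 - (-0.356276)/9.209017 = -2.894273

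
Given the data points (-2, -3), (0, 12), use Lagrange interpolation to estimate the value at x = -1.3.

Lagrange interpolation formula:
P(x) = Σ yᵢ × Lᵢ(x)
where Lᵢ(x) = Π_{j≠i} (x - xⱼ)/(xᵢ - xⱼ)

L_0(-1.3) = (-1.3 - 0)/(-2 - 0) = 0.650000
L_1(-1.3) = (-1.3 - (-2))/(0 - (-2)) = 0.350000

P(-1.3) = (-3)×L_0(-1.3) + 12×L_1(-1.3)
P(-1.3) = 2.250000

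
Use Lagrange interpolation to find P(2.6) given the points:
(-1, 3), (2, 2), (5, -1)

Lagrange interpolation formula:
P(x) = Σ yᵢ × Lᵢ(x)
where Lᵢ(x) = Π_{j≠i} (x - xⱼ)/(xᵢ - xⱼ)

L_0(2.6) = (2.6 - 2)/(-1 - 2) × (2.6 - 5)/(-1 - 5) = -0.080000
L_1(2.6) = (2.6 - (-1))/(2 - (-1)) × (2.6 - 5)/(2 - 5) = 0.960000
L_2(2.6) = (2.6 - (-1))/(5 - (-1)) × (2.6 - 2)/(5 - 2) = 0.120000

P(2.6) = 3×L_0(2.6) + 2×L_1(2.6) + (-1)×L_2(2.6)
P(2.6) = 1.560000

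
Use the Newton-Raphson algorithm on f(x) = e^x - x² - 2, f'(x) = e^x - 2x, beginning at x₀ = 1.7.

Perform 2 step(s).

f(x) = e^x - x² - 2
f'(x) = e^x - 2x
x₀ = 1.7

Newton-Raphson formula: x_{n+1} = x_n - f(x_n)/f'(x_n)

Iteration 1:
  f(1.700000) = 0.583947
  f'(1.700000) = 2.073947
  x_1 = 1.700000 - 0.583947/2.073947 = 1.418437
Iteration 2:
  f(1.418437) = 0.118695
  f'(1.418437) = 1.293785
  x_2 = 1.418437 - 0.118695/1.293785 = 1.326694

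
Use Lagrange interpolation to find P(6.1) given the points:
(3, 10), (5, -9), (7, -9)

Lagrange interpolation formula:
P(x) = Σ yᵢ × Lᵢ(x)
where Lᵢ(x) = Π_{j≠i} (x - xⱼ)/(xᵢ - xⱼ)

L_0(6.1) = (6.1 - 5)/(3 - 5) × (6.1 - 7)/(3 - 7) = -0.123750
L_1(6.1) = (6.1 - 3)/(5 - 3) × (6.1 - 7)/(5 - 7) = 0.697500
L_2(6.1) = (6.1 - 3)/(7 - 3) × (6.1 - 5)/(7 - 5) = 0.426250

P(6.1) = 10×L_0(6.1) + (-9)×L_1(6.1) + (-9)×L_2(6.1)
P(6.1) = -11.351250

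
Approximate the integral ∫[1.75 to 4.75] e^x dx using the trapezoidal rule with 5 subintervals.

f(x) = e^x
a = 1.75, b = 4.75, n = 5
h = (b - a)/n = 0.600000

Trapezoidal rule: (h/2)[f(x₀) + 2f(x₁) + 2f(x₂) + ... + f(xₙ)]

x_0 = 1.7500, f(x_0) = 5.754603, coefficient = 1
x_1 = 2.3500, f(x_1) = 10.485570, coefficient = 2
x_2 = 2.9500, f(x_2) = 19.105954, coefficient = 2
x_3 = 3.5500, f(x_3) = 34.813317, coefficient = 2
x_4 = 4.1500, f(x_4) = 63.434000, coefficient = 2
x_5 = 4.7500, f(x_5) = 115.584285, coefficient = 1

I ≈ (0.600000/2) × 377.016570 = 113.104971
Exact value: 109.829682
Error: 3.275289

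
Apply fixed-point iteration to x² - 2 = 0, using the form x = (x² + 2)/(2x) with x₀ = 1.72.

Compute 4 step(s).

Equation: x² - 2 = 0
Fixed-point form: x = (x² + 2)/(2x)
x₀ = 1.72

x_1 = g(1.720000) = 1.441395
x_2 = g(1.441395) = 1.414470
x_3 = g(1.414470) = 1.414214
x_4 = g(1.414214) = 1.414214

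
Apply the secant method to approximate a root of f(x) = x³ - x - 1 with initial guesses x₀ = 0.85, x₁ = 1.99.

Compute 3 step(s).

f(x) = x³ - x - 1
x₀ = 0.85, x₁ = 1.99

Secant formula: x_{n+1} = x_n - f(x_n)(x_n - x_{n-1})/(f(x_n) - f(x_{n-1}))

Iteration 1:
  f(0.850000) = -1.235875
  f(1.990000) = 4.890599
  x_2 = 1.990000 - 4.890599×(1.990000 - 0.850000)/(4.890599 - (-1.235875))
       = 1.079969
Iteration 2:
  f(1.990000) = 4.890599
  f(1.079969) = -0.820366
  x_3 = 1.079969 - (-0.820366)×(1.079969 - 1.990000)/(-0.820366 - 4.890599)
       = 1.210692
Iteration 3:
  f(1.079969) = -0.820366
  f(1.210692) = -0.436088
  x_4 = 1.210692 - (-0.436088)×(1.210692 - 1.079969)/(-0.436088 - (-0.820366))
       = 1.359041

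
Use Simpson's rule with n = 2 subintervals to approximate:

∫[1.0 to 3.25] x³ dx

f(x) = x³
a = 1.0, b = 3.25, n = 2
h = (b - a)/n = 1.125000

Simpson's rule: (h/3)[f(x₀) + 4f(x₁) + 2f(x₂) + ... + f(xₙ)]

x_0 = 1.0000, f(x_0) = 1.000000, coefficient = 1
x_1 = 2.1250, f(x_1) = 9.595703, coefficient = 4
x_2 = 3.2500, f(x_2) = 34.328125, coefficient = 1

I ≈ (1.125000/3) × 73.710938 = 27.641602
Exact value: 27.641602
Error: 0.000000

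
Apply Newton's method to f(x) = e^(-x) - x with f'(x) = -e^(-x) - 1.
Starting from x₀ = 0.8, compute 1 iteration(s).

f(x) = e^(-x) - x
f'(x) = -e^(-x) - 1
x₀ = 0.8

Newton-Raphson formula: x_{n+1} = x_n - f(x_n)/f'(x_n)

Iteration 1:
  f(0.800000) = -0.350671
  f'(0.800000) = -1.449329
  x_1 = 0.800000 - (-0.350671)/(-1.449329) = 0.558046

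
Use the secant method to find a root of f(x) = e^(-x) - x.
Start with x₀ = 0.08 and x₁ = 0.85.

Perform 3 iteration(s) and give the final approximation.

f(x) = e^(-x) - x
x₀ = 0.08, x₁ = 0.85

Secant formula: x_{n+1} = x_n - f(x_n)(x_n - x_{n-1})/(f(x_n) - f(x_{n-1}))

Iteration 1:
  f(0.080000) = 0.843116
  f(0.850000) = -0.422585
  x_2 = 0.850000 - (-0.422585)×(0.850000 - 0.080000)/(-0.422585 - 0.843116)
       = 0.592917
Iteration 2:
  f(0.850000) = -0.422585
  f(0.592917) = -0.040204
  x_3 = 0.592917 - (-0.040204)×(0.592917 - 0.850000)/(-0.040204 - (-0.422585))
       = 0.565887
Iteration 3:
  f(0.592917) = -0.040204
  f(0.565887) = 0.001970
  x_4 = 0.565887 - 0.001970×(0.565887 - 0.592917)/(0.001970 - (-0.040204))
       = 0.567149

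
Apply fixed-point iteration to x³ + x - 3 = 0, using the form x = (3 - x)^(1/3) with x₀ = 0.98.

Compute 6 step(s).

Equation: x³ + x - 3 = 0
Fixed-point form: x = (3 - x)^(1/3)
x₀ = 0.98

x_1 = g(0.980000) = 1.264107
x_2 = g(1.264107) = 1.201824
x_3 = g(1.201824) = 1.216029
x_4 = g(1.216029) = 1.212819
x_5 = g(1.212819) = 1.213546
x_6 = g(1.213546) = 1.213381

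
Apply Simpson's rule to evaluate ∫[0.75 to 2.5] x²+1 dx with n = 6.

f(x) = x²+1
a = 0.75, b = 2.5, n = 6
h = (b - a)/n = 0.291667

Simpson's rule: (h/3)[f(x₀) + 4f(x₁) + 2f(x₂) + ... + f(xₙ)]

x_0 = 0.7500, f(x_0) = 1.562500, coefficient = 1
x_1 = 1.0417, f(x_1) = 2.085069, coefficient = 4
x_2 = 1.3333, f(x_2) = 2.777778, coefficient = 2
x_3 = 1.6250, f(x_3) = 3.640625, coefficient = 4
x_4 = 1.9167, f(x_4) = 4.673611, coefficient = 2
x_5 = 2.2083, f(x_5) = 5.876736, coefficient = 4
x_6 = 2.5000, f(x_6) = 7.250000, coefficient = 1

I ≈ (0.291667/3) × 70.125000 = 6.817708
Exact value: 6.817708
Error: 0.000000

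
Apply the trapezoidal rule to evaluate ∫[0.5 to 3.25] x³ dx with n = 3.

f(x) = x³
a = 0.5, b = 3.25, n = 3
h = (b - a)/n = 0.916667

Trapezoidal rule: (h/2)[f(x₀) + 2f(x₁) + 2f(x₂) + ... + f(xₙ)]

x_0 = 0.5000, f(x_0) = 0.125000, coefficient = 1
x_1 = 1.4167, f(x_1) = 2.843171, coefficient = 2
x_2 = 2.3333, f(x_2) = 12.703704, coefficient = 2
x_3 = 3.2500, f(x_3) = 34.328125, coefficient = 1

I ≈ (0.916667/2) × 65.546875 = 30.042318
Exact value: 27.875977
Error: 2.166341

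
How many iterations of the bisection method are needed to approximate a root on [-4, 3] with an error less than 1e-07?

We need (b-a)/2^n ≤ 1e-07
(3 - (-4))/2^n ≤ 1e-07
7/2^n ≤ 1e-07
2^n ≥ 70000000
n ≥ log₂(70000000) = 26.06
n ≥ 27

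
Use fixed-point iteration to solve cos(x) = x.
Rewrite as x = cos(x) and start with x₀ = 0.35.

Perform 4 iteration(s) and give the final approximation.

Equation: cos(x) = x
Fixed-point form: x = cos(x)
x₀ = 0.35

x_1 = g(0.350000) = 0.939373
x_2 = g(0.939373) = 0.590294
x_3 = g(0.590294) = 0.830777
x_4 = g(0.830777) = 0.674302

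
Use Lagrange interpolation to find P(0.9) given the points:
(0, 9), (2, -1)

Lagrange interpolation formula:
P(x) = Σ yᵢ × Lᵢ(x)
where Lᵢ(x) = Π_{j≠i} (x - xⱼ)/(xᵢ - xⱼ)

L_0(0.9) = (0.9 - 2)/(0 - 2) = 0.550000
L_1(0.9) = (0.9 - 0)/(2 - 0) = 0.450000

P(0.9) = 9×L_0(0.9) + (-1)×L_1(0.9)
P(0.9) = 4.500000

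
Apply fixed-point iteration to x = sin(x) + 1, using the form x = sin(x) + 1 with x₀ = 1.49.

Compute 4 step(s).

Equation: x = sin(x) + 1
Fixed-point form: x = sin(x) + 1
x₀ = 1.49

x_1 = g(1.490000) = 1.996738
x_2 = g(1.996738) = 1.910650
x_3 = g(1.910650) = 1.942803
x_4 = g(1.942803) = 1.931600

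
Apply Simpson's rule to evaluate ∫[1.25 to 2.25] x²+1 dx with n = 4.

f(x) = x²+1
a = 1.25, b = 2.25, n = 4
h = (b - a)/n = 0.250000

Simpson's rule: (h/3)[f(x₀) + 4f(x₁) + 2f(x₂) + ... + f(xₙ)]

x_0 = 1.2500, f(x_0) = 2.562500, coefficient = 1
x_1 = 1.5000, f(x_1) = 3.250000, coefficient = 4
x_2 = 1.7500, f(x_2) = 4.062500, coefficient = 2
x_3 = 2.0000, f(x_3) = 5.000000, coefficient = 4
x_4 = 2.2500, f(x_4) = 6.062500, coefficient = 1

I ≈ (0.250000/3) × 49.750000 = 4.145833
Exact value: 4.145833
Error: 0.000000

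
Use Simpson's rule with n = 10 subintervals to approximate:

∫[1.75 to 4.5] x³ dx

f(x) = x³
a = 1.75, b = 4.5, n = 10
h = (b - a)/n = 0.275000

Simpson's rule: (h/3)[f(x₀) + 4f(x₁) + 2f(x₂) + ... + f(xₙ)]

x_0 = 1.7500, f(x_0) = 5.359375, coefficient = 1
x_1 = 2.0250, f(x_1) = 8.303766, coefficient = 4
x_2 = 2.3000, f(x_2) = 12.167000, coefficient = 2
x_3 = 2.5750, f(x_3) = 17.073859, coefficient = 4
x_4 = 2.8500, f(x_4) = 23.149125, coefficient = 2
x_5 = 3.1250, f(x_5) = 30.517578, coefficient = 4
x_6 = 3.4000, f(x_6) = 39.304000, coefficient = 2
x_7 = 3.6750, f(x_7) = 49.633172, coefficient = 4
x_8 = 3.9500, f(x_8) = 61.629875, coefficient = 2
x_9 = 4.2250, f(x_9) = 75.418891, coefficient = 4
x_10 = 4.5000, f(x_10) = 91.125000, coefficient = 1

I ≈ (0.275000/3) × 1092.773438 = 100.170898
Exact value: 100.170898
Error: 0.000000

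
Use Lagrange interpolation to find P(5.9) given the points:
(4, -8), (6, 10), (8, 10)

Lagrange interpolation formula:
P(x) = Σ yᵢ × Lᵢ(x)
where Lᵢ(x) = Π_{j≠i} (x - xⱼ)/(xᵢ - xⱼ)

L_0(5.9) = (5.9 - 6)/(4 - 6) × (5.9 - 8)/(4 - 8) = 0.026250
L_1(5.9) = (5.9 - 4)/(6 - 4) × (5.9 - 8)/(6 - 8) = 0.997500
L_2(5.9) = (5.9 - 4)/(8 - 4) × (5.9 - 6)/(8 - 6) = -0.023750

P(5.9) = (-8)×L_0(5.9) + 10×L_1(5.9) + 10×L_2(5.9)
P(5.9) = 9.527500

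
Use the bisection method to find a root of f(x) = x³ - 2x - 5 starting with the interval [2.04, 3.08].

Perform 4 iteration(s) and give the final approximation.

f(x) = x³ - 2x - 5
Initial interval: [2.04, 3.08]

Iteration 1:
  c_1 = (2.040000 + 3.080000)/2 = 2.560000
  f(c_1) = f(2.560000) = 6.657216
  f(a) × f(c) < 0, new interval: [2.040000, 2.560000]
Iteration 2:
  c_2 = (2.040000 + 2.560000)/2 = 2.300000
  f(c_2) = f(2.300000) = 2.567000
  f(a) × f(c) < 0, new interval: [2.040000, 2.300000]
Iteration 3:
  c_3 = (2.040000 + 2.300000)/2 = 2.170000
  f(c_3) = f(2.170000) = 0.878313
  f(a) × f(c) < 0, new interval: [2.040000, 2.170000]
Iteration 4:
  c_4 = (2.040000 + 2.170000)/2 = 2.105000
  f(c_4) = f(2.105000) = 0.117308
  f(a) × f(c) < 0, new interval: [2.040000, 2.105000]

After 4 iteration(s), the approximation is c_4 = 2.105000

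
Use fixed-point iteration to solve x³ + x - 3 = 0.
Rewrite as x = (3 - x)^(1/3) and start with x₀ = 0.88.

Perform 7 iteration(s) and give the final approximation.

Equation: x³ + x - 3 = 0
Fixed-point form: x = (3 - x)^(1/3)
x₀ = 0.88

x_1 = g(0.880000) = 1.284632
x_2 = g(1.284632) = 1.197069
x_3 = g(1.197069) = 1.217100
x_4 = g(1.217100) = 1.212576
x_5 = g(1.212576) = 1.213601
x_6 = g(1.213601) = 1.213369
x_7 = g(1.213369) = 1.213421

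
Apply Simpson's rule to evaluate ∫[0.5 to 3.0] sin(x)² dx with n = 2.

f(x) = sin(x)²
a = 0.5, b = 3.0, n = 2
h = (b - a)/n = 1.250000

Simpson's rule: (h/3)[f(x₀) + 4f(x₁) + 2f(x₂) + ... + f(xₙ)]

x_0 = 0.5000, f(x_0) = 0.229849, coefficient = 1
x_1 = 1.7500, f(x_1) = 0.968228, coefficient = 4
x_2 = 3.0000, f(x_2) = 0.019915, coefficient = 1

I ≈ (1.250000/3) × 4.122677 = 1.717782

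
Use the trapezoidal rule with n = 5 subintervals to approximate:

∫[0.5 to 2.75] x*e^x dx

f(x) = x*e^x
a = 0.5, b = 2.75, n = 5
h = (b - a)/n = 0.450000

Trapezoidal rule: (h/2)[f(x₀) + 2f(x₁) + 2f(x₂) + ... + f(xₙ)]

x_0 = 0.5000, f(x_0) = 0.824361, coefficient = 1
x_1 = 0.9500, f(x_1) = 2.456424, coefficient = 2
x_2 = 1.4000, f(x_2) = 5.677280, coefficient = 2
x_3 = 1.8500, f(x_3) = 11.765666, coefficient = 2
x_4 = 2.3000, f(x_4) = 22.940620, coefficient = 2
x_5 = 2.7500, f(x_5) = 43.017238, coefficient = 1

I ≈ (0.450000/2) × 129.521578 = 29.142355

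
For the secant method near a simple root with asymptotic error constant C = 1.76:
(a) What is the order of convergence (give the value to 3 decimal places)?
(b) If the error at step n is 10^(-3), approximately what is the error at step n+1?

(a) Secant method has superlinear convergence with order φ = (1+√5)/2 ≈ 1.618.
    This means |e_{n+1}| ≈ C|e_n|^1.618.

(b) With |e_n| = 10^(-3) and C = 1.76:
    |e_{n+1}| ≈ 1.76 × (10^(-3))^1.618 = 1.76 × 10^(-4.85)

(a) ≈ 1.618 (golden ratio); (b) |e_{n+1}| ≈ 2.463e-05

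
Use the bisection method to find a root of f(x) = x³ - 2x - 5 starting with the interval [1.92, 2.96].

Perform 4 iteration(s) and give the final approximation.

f(x) = x³ - 2x - 5
Initial interval: [1.92, 2.96]

Iteration 1:
  c_1 = (1.920000 + 2.960000)/2 = 2.440000
  f(c_1) = f(2.440000) = 4.646784
  f(a) × f(c) < 0, new interval: [1.920000, 2.440000]
Iteration 2:
  c_2 = (1.920000 + 2.440000)/2 = 2.180000
  f(c_2) = f(2.180000) = 1.000232
  f(a) × f(c) < 0, new interval: [1.920000, 2.180000]
Iteration 3:
  c_3 = (1.920000 + 2.180000)/2 = 2.050000
  f(c_3) = f(2.050000) = -0.484875
  f(a) × f(c) ≥ 0, new interval: [2.050000, 2.180000]
Iteration 4:
  c_4 = (2.050000 + 2.180000)/2 = 2.115000
  f(c_4) = f(2.115000) = 0.230871
  f(a) × f(c) < 0, new interval: [2.050000, 2.115000]

After 4 iteration(s), the approximation is c_4 = 2.115000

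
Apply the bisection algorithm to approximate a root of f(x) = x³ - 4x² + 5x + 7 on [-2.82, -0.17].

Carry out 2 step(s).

f(x) = x³ - 4x² + 5x + 7
Initial interval: [-2.82, -0.17]

Iteration 1:
  c_1 = (-2.820000 + (-0.170000))/2 = -1.495000
  f(c_1) = f(-1.495000) = -12.756462
  f(a) × f(c) ≥ 0, new interval: [-1.495000, -0.170000]
Iteration 2:
  c_2 = (-1.495000 + (-0.170000))/2 = -0.832500
  f(c_2) = f(-0.832500) = -0.511694
  f(a) × f(c) ≥ 0, new interval: [-0.832500, -0.170000]

After 2 iteration(s), the approximation is c_2 = -0.832500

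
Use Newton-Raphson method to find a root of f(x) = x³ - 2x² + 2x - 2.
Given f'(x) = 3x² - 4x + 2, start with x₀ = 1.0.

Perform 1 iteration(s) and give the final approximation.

f(x) = x³ - 2x² + 2x - 2
f'(x) = 3x² - 4x + 2
x₀ = 1.0

Newton-Raphson formula: x_{n+1} = x_n - f(x_n)/f'(x_n)

Iteration 1:
  f(1.000000) = -1.000000
  f'(1.000000) = 1.000000
  x_1 = 1.000000 - (-1.000000)/1.000000 = 2.000000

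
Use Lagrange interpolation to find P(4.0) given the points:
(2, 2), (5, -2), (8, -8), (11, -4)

Lagrange interpolation formula:
P(x) = Σ yᵢ × Lᵢ(x)
where Lᵢ(x) = Π_{j≠i} (x - xⱼ)/(xᵢ - xⱼ)

L_0(4.0) = (4.0 - 5)/(2 - 5) × (4.0 - 8)/(2 - 8) × (4.0 - 11)/(2 - 11) = 0.172840
L_1(4.0) = (4.0 - 2)/(5 - 2) × (4.0 - 8)/(5 - 8) × (4.0 - 11)/(5 - 11) = 1.037037
L_2(4.0) = (4.0 - 2)/(8 - 2) × (4.0 - 5)/(8 - 5) × (4.0 - 11)/(8 - 11) = -0.259259
L_3(4.0) = (4.0 - 2)/(11 - 2) × (4.0 - 5)/(11 - 5) × (4.0 - 8)/(11 - 8) = 0.049383

P(4.0) = 2×L_0(4.0) + (-2)×L_1(4.0) + (-8)×L_2(4.0) + (-4)×L_3(4.0)
P(4.0) = 0.148148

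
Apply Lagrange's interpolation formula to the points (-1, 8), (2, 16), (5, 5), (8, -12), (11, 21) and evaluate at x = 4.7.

Lagrange interpolation formula:
P(x) = Σ yᵢ × Lᵢ(x)
where Lᵢ(x) = Π_{j≠i} (x - xⱼ)/(xᵢ - xⱼ)

L_0(4.7) = (4.7 - 2)/(-1 - 2) × (4.7 - 5)/(-1 - 5) × (4.7 - 8)/(-1 - 8) × (4.7 - 11)/(-1 - 11) = -0.008662
L_1(4.7) = (4.7 - (-1))/(2 - (-1)) × (4.7 - 5)/(2 - 5) × (4.7 - 8)/(2 - 8) × (4.7 - 11)/(2 - 11) = 0.073150
L_2(4.7) = (4.7 - (-1))/(5 - (-1)) × (4.7 - 2)/(5 - 2) × (4.7 - 8)/(5 - 8) × (4.7 - 11)/(5 - 11) = 0.987525
L_3(4.7) = (4.7 - (-1))/(8 - (-1)) × (4.7 - 2)/(8 - 2) × (4.7 - 5)/(8 - 5) × (4.7 - 11)/(8 - 11) = -0.059850
L_4(4.7) = (4.7 - (-1))/(11 - (-1)) × (4.7 - 2)/(11 - 2) × (4.7 - 5)/(11 - 5) × (4.7 - 8)/(11 - 8) = 0.007837

P(4.7) = 8×L_0(4.7) + 16×L_1(4.7) + 5×L_2(4.7) + (-12)×L_3(4.7) + 21×L_4(4.7)
P(4.7) = 6.921512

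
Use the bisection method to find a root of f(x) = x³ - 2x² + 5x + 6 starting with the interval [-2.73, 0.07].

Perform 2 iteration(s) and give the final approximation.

f(x) = x³ - 2x² + 5x + 6
Initial interval: [-2.73, 0.07]

Iteration 1:
  c_1 = (-2.730000 + 0.070000)/2 = -1.330000
  f(c_1) = f(-1.330000) = -6.540437
  f(a) × f(c) ≥ 0, new interval: [-1.330000, 0.070000]
Iteration 2:
  c_2 = (-1.330000 + 0.070000)/2 = -0.630000
  f(c_2) = f(-0.630000) = 1.806153
  f(a) × f(c) < 0, new interval: [-1.330000, -0.630000]

After 2 iteration(s), the approximation is c_2 = -0.630000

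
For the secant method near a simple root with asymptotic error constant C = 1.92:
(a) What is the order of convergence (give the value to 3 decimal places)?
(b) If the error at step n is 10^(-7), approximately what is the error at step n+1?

(a) Secant method has superlinear convergence with order φ = (1+√5)/2 ≈ 1.618.
    This means |e_{n+1}| ≈ C|e_n|^1.618.

(b) With |e_n| = 10^(-7) and C = 1.92:
    |e_{n+1}| ≈ 1.92 × (10^(-7))^1.618 = 1.92 × 10^(-11.33)

(a) ≈ 1.618 (golden ratio); (b) |e_{n+1}| ≈ 9.059e-12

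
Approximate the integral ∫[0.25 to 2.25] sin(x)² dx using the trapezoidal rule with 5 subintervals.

f(x) = sin(x)²
a = 0.25, b = 2.25, n = 5
h = (b - a)/n = 0.400000

Trapezoidal rule: (h/2)[f(x₀) + 2f(x₁) + 2f(x₂) + ... + f(xₙ)]

x_0 = 0.2500, f(x_0) = 0.061209, coefficient = 1
x_1 = 0.6500, f(x_1) = 0.366251, coefficient = 2
x_2 = 1.0500, f(x_2) = 0.752423, coefficient = 2
x_3 = 1.4500, f(x_3) = 0.985479, coefficient = 2
x_4 = 1.8500, f(x_4) = 0.924050, coefficient = 2
x_5 = 2.2500, f(x_5) = 0.605398, coefficient = 1

I ≈ (0.400000/2) × 6.723012 = 1.344602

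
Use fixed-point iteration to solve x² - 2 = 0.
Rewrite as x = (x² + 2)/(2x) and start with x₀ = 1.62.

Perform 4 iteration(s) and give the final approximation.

Equation: x² - 2 = 0
Fixed-point form: x = (x² + 2)/(2x)
x₀ = 1.62

x_1 = g(1.620000) = 1.427284
x_2 = g(1.427284) = 1.414273
x_3 = g(1.414273) = 1.414214
x_4 = g(1.414214) = 1.414214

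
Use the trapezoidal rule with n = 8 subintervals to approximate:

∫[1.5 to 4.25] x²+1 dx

f(x) = x²+1
a = 1.5, b = 4.25, n = 8
h = (b - a)/n = 0.343750

Trapezoidal rule: (h/2)[f(x₀) + 2f(x₁) + 2f(x₂) + ... + f(xₙ)]

x_0 = 1.5000, f(x_0) = 3.250000, coefficient = 1
x_1 = 1.8438, f(x_1) = 4.399414, coefficient = 2
x_2 = 2.1875, f(x_2) = 5.785156, coefficient = 2
x_3 = 2.5312, f(x_3) = 7.407227, coefficient = 2
x_4 = 2.8750, f(x_4) = 9.265625, coefficient = 2
x_5 = 3.2188, f(x_5) = 11.360352, coefficient = 2
x_6 = 3.5625, f(x_6) = 13.691406, coefficient = 2
x_7 = 3.9062, f(x_7) = 16.258789, coefficient = 2
x_8 = 4.2500, f(x_8) = 19.062500, coefficient = 1

I ≈ (0.343750/2) × 158.648438 = 27.267700
Exact value: 27.213542
Error: 0.054159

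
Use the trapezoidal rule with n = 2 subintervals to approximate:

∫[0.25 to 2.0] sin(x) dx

f(x) = sin(x)
a = 0.25, b = 2.0, n = 2
h = (b - a)/n = 0.875000

Trapezoidal rule: (h/2)[f(x₀) + 2f(x₁) + 2f(x₂) + ... + f(xₙ)]

x_0 = 0.2500, f(x_0) = 0.247404, coefficient = 1
x_1 = 1.1250, f(x_1) = 0.902268, coefficient = 2
x_2 = 2.0000, f(x_2) = 0.909297, coefficient = 1

I ≈ (0.875000/2) × 2.961237 = 1.295541
Exact value: 1.385059
Error: 0.089518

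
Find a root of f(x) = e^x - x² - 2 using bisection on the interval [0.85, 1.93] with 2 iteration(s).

f(x) = e^x - x² - 2
Initial interval: [0.85, 1.93]

Iteration 1:
  c_1 = (0.850000 + 1.930000)/2 = 1.390000
  f(c_1) = f(1.390000) = 0.082750
  f(a) × f(c) < 0, new interval: [0.850000, 1.390000]
Iteration 2:
  c_2 = (0.850000 + 1.390000)/2 = 1.120000
  f(c_2) = f(1.120000) = -0.189546
  f(a) × f(c) ≥ 0, new interval: [1.120000, 1.390000]

After 2 iteration(s), the approximation is c_2 = 1.120000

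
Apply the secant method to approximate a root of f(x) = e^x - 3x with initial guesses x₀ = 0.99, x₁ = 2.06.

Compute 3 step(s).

f(x) = e^x - 3x
x₀ = 0.99, x₁ = 2.06

Secant formula: x_{n+1} = x_n - f(x_n)(x_n - x_{n-1})/(f(x_n) - f(x_{n-1}))

Iteration 1:
  f(0.990000) = -0.278766
  f(2.060000) = 1.665970
  x_2 = 2.060000 - 1.665970×(2.060000 - 0.990000)/(1.665970 - (-0.278766))
       = 1.143378
Iteration 2:
  f(2.060000) = 1.665970
  f(1.143378) = -0.292786
  x_3 = 1.143378 - (-0.292786)×(1.143378 - 2.060000)/(-0.292786 - 1.665970)
       = 1.280390
Iteration 3:
  f(1.143378) = -0.292786
  f(1.280390) = -0.243127
  x_4 = 1.280390 - (-0.243127)×(1.280390 - 1.143378)/(-0.243127 - (-0.292786))
       = 1.951203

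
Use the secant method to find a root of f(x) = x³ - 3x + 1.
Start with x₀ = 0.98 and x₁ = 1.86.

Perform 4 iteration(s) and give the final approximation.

f(x) = x³ - 3x + 1
x₀ = 0.98, x₁ = 1.86

Secant formula: x_{n+1} = x_n - f(x_n)(x_n - x_{n-1})/(f(x_n) - f(x_{n-1}))

Iteration 1:
  f(0.980000) = -0.998808
  f(1.860000) = 1.854856
  x_2 = 1.860000 - 1.854856×(1.860000 - 0.980000)/(1.854856 - (-0.998808))
       = 1.288008
Iteration 2:
  f(1.860000) = 1.854856
  f(1.288008) = -0.727265
  x_3 = 1.288008 - (-0.727265)×(1.288008 - 1.860000)/(-0.727265 - 1.854856)
       = 1.449112
Iteration 3:
  f(1.288008) = -0.727265
  f(1.449112) = -0.304309
  x_4 = 1.449112 - (-0.304309)×(1.449112 - 1.288008)/(-0.304309 - (-0.727265))
       = 1.565023
Iteration 4:
  f(1.449112) = -0.304309
  f(1.565023) = 0.138139
  x_5 = 1.565023 - 0.138139×(1.565023 - 1.449112)/(0.138139 - (-0.304309))
       = 1.528834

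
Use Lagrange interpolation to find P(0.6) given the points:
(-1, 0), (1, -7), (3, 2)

Lagrange interpolation formula:
P(x) = Σ yᵢ × Lᵢ(x)
where Lᵢ(x) = Π_{j≠i} (x - xⱼ)/(xᵢ - xⱼ)

L_0(0.6) = (0.6 - 1)/(-1 - 1) × (0.6 - 3)/(-1 - 3) = 0.120000
L_1(0.6) = (0.6 - (-1))/(1 - (-1)) × (0.6 - 3)/(1 - 3) = 0.960000
L_2(0.6) = (0.6 - (-1))/(3 - (-1)) × (0.6 - 1)/(3 - 1) = -0.080000

P(0.6) = 0×L_0(0.6) + (-7)×L_1(0.6) + 2×L_2(0.6)
P(0.6) = -6.880000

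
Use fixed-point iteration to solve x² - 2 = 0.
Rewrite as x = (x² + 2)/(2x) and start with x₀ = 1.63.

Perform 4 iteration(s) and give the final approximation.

Equation: x² - 2 = 0
Fixed-point form: x = (x² + 2)/(2x)
x₀ = 1.63

x_1 = g(1.630000) = 1.428497
x_2 = g(1.428497) = 1.414285
x_3 = g(1.414285) = 1.414214
x_4 = g(1.414214) = 1.414214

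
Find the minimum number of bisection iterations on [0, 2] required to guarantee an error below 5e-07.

We need (b-a)/2^n ≤ 5e-07
(2 - 0)/2^n ≤ 5e-07
2/2^n ≤ 5e-07
2^n ≥ 4000000
n ≥ log₂(4000000) = 21.93
n ≥ 22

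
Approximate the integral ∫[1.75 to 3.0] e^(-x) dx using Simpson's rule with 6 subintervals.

f(x) = e^(-x)
a = 1.75, b = 3.0, n = 6
h = (b - a)/n = 0.208333

Simpson's rule: (h/3)[f(x₀) + 4f(x₁) + 2f(x₂) + ... + f(xₙ)]

x_0 = 1.7500, f(x_0) = 0.173774, coefficient = 1
x_1 = 1.9583, f(x_1) = 0.141093, coefficient = 4
x_2 = 2.1667, f(x_2) = 0.114559, coefficient = 2
x_3 = 2.3750, f(x_3) = 0.093014, coefficient = 4
x_4 = 2.5833, f(x_4) = 0.075522, coefficient = 2
x_5 = 2.7917, f(x_5) = 0.061319, coefficient = 4
x_6 = 3.0000, f(x_6) = 0.049787, coefficient = 1

I ≈ (0.208333/3) × 1.785430 = 0.123988
Exact value: 0.123987
Error: 0.000001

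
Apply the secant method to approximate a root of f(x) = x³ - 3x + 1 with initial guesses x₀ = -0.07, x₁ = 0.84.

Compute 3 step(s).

f(x) = x³ - 3x + 1
x₀ = -0.07, x₁ = 0.84

Secant formula: x_{n+1} = x_n - f(x_n)(x_n - x_{n-1})/(f(x_n) - f(x_{n-1}))

Iteration 1:
  f(-0.070000) = 1.209657
  f(0.840000) = -0.927296
  x_2 = 0.840000 - (-0.927296)×(0.840000 - (-0.070000))/(-0.927296 - 1.209657)
       = 0.445120
Iteration 2:
  f(0.840000) = -0.927296
  f(0.445120) = -0.247168
  x_3 = 0.445120 - (-0.247168)×(0.445120 - 0.840000)/(-0.247168 - (-0.927296))
       = 0.301615
Iteration 3:
  f(0.445120) = -0.247168
  f(0.301615) = 0.122593
  x_4 = 0.301615 - 0.122593×(0.301615 - 0.445120)/(0.122593 - (-0.247168))
       = 0.349194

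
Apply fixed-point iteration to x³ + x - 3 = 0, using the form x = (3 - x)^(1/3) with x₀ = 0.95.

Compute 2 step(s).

Equation: x³ + x - 3 = 0
Fixed-point form: x = (3 - x)^(1/3)
x₀ = 0.95

x_1 = g(0.950000) = 1.270334
x_2 = g(1.270334) = 1.200386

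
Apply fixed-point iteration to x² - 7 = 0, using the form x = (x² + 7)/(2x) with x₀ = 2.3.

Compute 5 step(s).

Equation: x² - 7 = 0
Fixed-point form: x = (x² + 7)/(2x)
x₀ = 2.3

x_1 = g(2.300000) = 2.671739
x_2 = g(2.671739) = 2.645878
x_3 = g(2.645878) = 2.645751
x_4 = g(2.645751) = 2.645751
x_5 = g(2.645751) = 2.645751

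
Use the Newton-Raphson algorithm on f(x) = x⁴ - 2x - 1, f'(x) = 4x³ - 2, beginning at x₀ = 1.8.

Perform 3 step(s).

f(x) = x⁴ - 2x - 1
f'(x) = 4x³ - 2
x₀ = 1.8

Newton-Raphson formula: x_{n+1} = x_n - f(x_n)/f'(x_n)

Iteration 1:
  f(1.800000) = 5.897600
  f'(1.800000) = 21.328000
  x_1 = 1.800000 - 5.897600/21.328000 = 1.523481
Iteration 2:
  f(1.523481) = 1.340051
  f'(1.523481) = 12.143960
  x_2 = 1.523481 - 1.340051/12.143960 = 1.413134
Iteration 3:
  f(1.413134) = 0.161530
  f'(1.413134) = 9.287812
  x_3 = 1.413134 - 0.161530/9.287812 = 1.395742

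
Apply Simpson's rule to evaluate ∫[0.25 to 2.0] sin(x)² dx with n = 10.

f(x) = sin(x)²
a = 0.25, b = 2.0, n = 10
h = (b - a)/n = 0.175000

Simpson's rule: (h/3)[f(x₀) + 4f(x₁) + 2f(x₂) + ... + f(xₙ)]

x_0 = 0.2500, f(x_0) = 0.061209, coefficient = 1
x_1 = 0.4250, f(x_1) = 0.170008, coefficient = 4
x_2 = 0.6000, f(x_2) = 0.318821, coefficient = 2
x_3 = 0.7750, f(x_3) = 0.489603, coefficient = 4
x_4 = 0.9500, f(x_4) = 0.661645, coefficient = 2
x_5 = 1.1250, f(x_5) = 0.814087, coefficient = 4
x_6 = 1.3000, f(x_6) = 0.928444, coefficient = 2
x_7 = 1.4750, f(x_7) = 0.990851, coefficient = 4
x_8 = 1.6500, f(x_8) = 0.993740, coefficient = 2
x_9 = 1.8250, f(x_9) = 0.936760, coefficient = 4
x_10 = 2.0000, f(x_10) = 0.826822, coefficient = 1

I ≈ (0.175000/3) × 20.298568 = 1.184083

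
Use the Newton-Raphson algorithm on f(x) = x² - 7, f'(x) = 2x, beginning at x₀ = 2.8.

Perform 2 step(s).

f(x) = x² - 7
f'(x) = 2x
x₀ = 2.8

Newton-Raphson formula: x_{n+1} = x_n - f(x_n)/f'(x_n)

Iteration 1:
  f(2.800000) = 0.840000
  f'(2.800000) = 5.600000
  x_1 = 2.800000 - 0.840000/5.600000 = 2.650000
Iteration 2:
  f(2.650000) = 0.022500
  f'(2.650000) = 5.300000
  x_2 = 2.650000 - 0.022500/5.300000 = 2.645755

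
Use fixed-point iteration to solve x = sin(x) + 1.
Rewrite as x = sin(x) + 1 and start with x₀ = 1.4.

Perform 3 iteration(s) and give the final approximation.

Equation: x = sin(x) + 1
Fixed-point form: x = sin(x) + 1
x₀ = 1.4

x_1 = g(1.400000) = 1.985450
x_2 = g(1.985450) = 1.915256
x_3 = g(1.915256) = 1.941258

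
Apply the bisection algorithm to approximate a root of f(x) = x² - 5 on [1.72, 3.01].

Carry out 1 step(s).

f(x) = x² - 5
Initial interval: [1.72, 3.01]

Iteration 1:
  c_1 = (1.720000 + 3.010000)/2 = 2.365000
  f(c_1) = f(2.365000) = 0.593225
  f(a) × f(c) < 0, new interval: [1.720000, 2.365000]

After 1 iteration(s), the approximation is c_1 = 2.365000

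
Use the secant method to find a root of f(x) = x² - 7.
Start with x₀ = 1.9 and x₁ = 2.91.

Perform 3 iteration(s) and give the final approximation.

f(x) = x² - 7
x₀ = 1.9, x₁ = 2.91

Secant formula: x_{n+1} = x_n - f(x_n)(x_n - x_{n-1})/(f(x_n) - f(x_{n-1}))

Iteration 1:
  f(1.900000) = -3.390000
  f(2.910000) = 1.468100
  x_2 = 2.910000 - 1.468100×(2.910000 - 1.900000)/(1.468100 - (-3.390000))
       = 2.604782
Iteration 2:
  f(2.910000) = 1.468100
  f(2.604782) = -0.215112
  x_3 = 2.604782 - (-0.215112)×(2.604782 - 2.910000)/(-0.215112 - 1.468100)
       = 2.643788
Iteration 3:
  f(2.604782) = -0.215112
  f(2.643788) = -0.010384
  x_4 = 2.643788 - (-0.010384)×(2.643788 - 2.604782)/(-0.010384 - (-0.215112))
       = 2.645767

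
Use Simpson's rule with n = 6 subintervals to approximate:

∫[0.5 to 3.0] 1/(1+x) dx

f(x) = 1/(1+x)
a = 0.5, b = 3.0, n = 6
h = (b - a)/n = 0.416667

Simpson's rule: (h/3)[f(x₀) + 4f(x₁) + 2f(x₂) + ... + f(xₙ)]

x_0 = 0.5000, f(x_0) = 0.666667, coefficient = 1
x_1 = 0.9167, f(x_1) = 0.521739, coefficient = 4
x_2 = 1.3333, f(x_2) = 0.428571, coefficient = 2
x_3 = 1.7500, f(x_3) = 0.363636, coefficient = 4
x_4 = 2.1667, f(x_4) = 0.315789, coefficient = 2
x_5 = 2.5833, f(x_5) = 0.279070, coefficient = 4
x_6 = 3.0000, f(x_6) = 0.250000, coefficient = 1

I ≈ (0.416667/3) × 7.063170 = 0.980996
Exact value: 0.980829
Error: 0.000167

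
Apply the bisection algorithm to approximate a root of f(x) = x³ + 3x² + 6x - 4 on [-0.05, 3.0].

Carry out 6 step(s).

f(x) = x³ + 3x² + 6x - 4
Initial interval: [-0.05, 3.0]

Iteration 1:
  c_1 = (-0.050000 + 3.000000)/2 = 1.475000
  f(c_1) = f(1.475000) = 14.585922
  f(a) × f(c) < 0, new interval: [-0.050000, 1.475000]
Iteration 2:
  c_2 = (-0.050000 + 1.475000)/2 = 0.712500
  f(c_2) = f(0.712500) = 2.159674
  f(a) × f(c) < 0, new interval: [-0.050000, 0.712500]
Iteration 3:
  c_3 = (-0.050000 + 0.712500)/2 = 0.331250
  f(c_3) = f(0.331250) = -1.646973
  f(a) × f(c) ≥ 0, new interval: [0.331250, 0.712500]
Iteration 4:
  c_4 = (0.331250 + 0.712500)/2 = 0.521875
  f(c_4) = f(0.521875) = 0.090445
  f(a) × f(c) < 0, new interval: [0.331250, 0.521875]
Iteration 5:
  c_5 = (0.331250 + 0.521875)/2 = 0.426562
  f(c_5) = f(0.426562) = -0.817143
  f(a) × f(c) ≥ 0, new interval: [0.426562, 0.521875]
Iteration 6:
  c_6 = (0.426562 + 0.521875)/2 = 0.474219
  f(c_6) = f(0.474219) = -0.373393
  f(a) × f(c) ≥ 0, new interval: [0.474219, 0.521875]

After 6 iteration(s), the approximation is c_6 = 0.474219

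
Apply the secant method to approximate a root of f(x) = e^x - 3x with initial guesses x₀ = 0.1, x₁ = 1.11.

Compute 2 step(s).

f(x) = e^x - 3x
x₀ = 0.1, x₁ = 1.11

Secant formula: x_{n+1} = x_n - f(x_n)(x_n - x_{n-1})/(f(x_n) - f(x_{n-1}))

Iteration 1:
  f(0.100000) = 0.805171
  f(1.110000) = -0.295642
  x_2 = 1.110000 - (-0.295642)×(1.110000 - 0.100000)/(-0.295642 - 0.805171)
       = 0.838748
Iteration 2:
  f(1.110000) = -0.295642
  f(0.838748) = -0.202775
  x_3 = 0.838748 - (-0.202775)×(0.838748 - 1.110000)/(-0.202775 - (-0.295642))
       = 0.246465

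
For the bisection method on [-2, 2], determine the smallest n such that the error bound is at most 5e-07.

We need (b-a)/2^n ≤ 5e-07
(2 - (-2))/2^n ≤ 5e-07
4/2^n ≤ 5e-07
2^n ≥ 8000000
n ≥ log₂(8000000) = 22.93
n ≥ 23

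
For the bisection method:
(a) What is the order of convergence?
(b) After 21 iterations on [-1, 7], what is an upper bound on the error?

(a) Bisection has linear (order 1) convergence; the error is halved each step.

(b) Error bound = (b-a)/2^n = (7 - (-1))/2^{21}
    = 8/2^{21}

(a) 1 (linear); (b) error ≤ 3.81e-06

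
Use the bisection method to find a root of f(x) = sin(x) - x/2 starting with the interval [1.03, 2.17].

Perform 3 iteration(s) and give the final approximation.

f(x) = sin(x) - x/2
Initial interval: [1.03, 2.17]

Iteration 1:
  c_1 = (1.030000 + 2.170000)/2 = 1.600000
  f(c_1) = f(1.600000) = 0.199574
  f(a) × f(c) ≥ 0, new interval: [1.600000, 2.170000]
Iteration 2:
  c_2 = (1.600000 + 2.170000)/2 = 1.885000
  f(c_2) = f(1.885000) = 0.008543
  f(a) × f(c) ≥ 0, new interval: [1.885000, 2.170000]
Iteration 3:
  c_3 = (1.885000 + 2.170000)/2 = 2.027500
  f(c_3) = f(2.027500) = -0.116239
  f(a) × f(c) < 0, new interval: [1.885000, 2.027500]

After 3 iteration(s), the approximation is c_3 = 2.027500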